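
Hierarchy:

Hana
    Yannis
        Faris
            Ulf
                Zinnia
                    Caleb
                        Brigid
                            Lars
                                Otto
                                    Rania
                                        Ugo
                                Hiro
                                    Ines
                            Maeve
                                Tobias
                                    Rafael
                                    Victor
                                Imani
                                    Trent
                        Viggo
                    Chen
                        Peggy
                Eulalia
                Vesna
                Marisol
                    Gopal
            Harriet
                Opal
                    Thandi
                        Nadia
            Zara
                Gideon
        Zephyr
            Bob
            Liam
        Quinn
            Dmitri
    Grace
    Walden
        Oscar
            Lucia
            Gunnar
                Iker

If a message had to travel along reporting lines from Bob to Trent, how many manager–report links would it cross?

10

Bob is 2 levels below Yannis, and Trent is 8 levels below Yannis (their lowest common manager). The shortest path runs up from Bob to Yannis and back down to Trent: 2 + 8 = 10 links.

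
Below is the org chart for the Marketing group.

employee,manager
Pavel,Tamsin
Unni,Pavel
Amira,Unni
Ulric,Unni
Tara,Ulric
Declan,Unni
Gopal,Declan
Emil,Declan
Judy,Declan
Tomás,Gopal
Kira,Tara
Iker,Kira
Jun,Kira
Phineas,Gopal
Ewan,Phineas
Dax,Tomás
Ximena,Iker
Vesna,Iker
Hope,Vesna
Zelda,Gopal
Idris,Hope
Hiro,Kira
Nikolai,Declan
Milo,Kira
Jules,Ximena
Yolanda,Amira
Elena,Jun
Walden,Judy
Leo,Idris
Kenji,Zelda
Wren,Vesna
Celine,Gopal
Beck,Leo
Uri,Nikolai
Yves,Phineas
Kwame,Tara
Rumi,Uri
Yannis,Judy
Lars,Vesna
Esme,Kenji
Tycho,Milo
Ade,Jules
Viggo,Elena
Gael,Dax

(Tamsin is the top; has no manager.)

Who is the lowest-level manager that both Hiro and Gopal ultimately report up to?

Unni

Hiro's chain of managers is Kira, Tara, Ulric, Unni, Pavel, Tamsin. Gopal's chain of managers is Declan, Unni, Pavel, Tamsin. The first manager that appears in both chains is Unni.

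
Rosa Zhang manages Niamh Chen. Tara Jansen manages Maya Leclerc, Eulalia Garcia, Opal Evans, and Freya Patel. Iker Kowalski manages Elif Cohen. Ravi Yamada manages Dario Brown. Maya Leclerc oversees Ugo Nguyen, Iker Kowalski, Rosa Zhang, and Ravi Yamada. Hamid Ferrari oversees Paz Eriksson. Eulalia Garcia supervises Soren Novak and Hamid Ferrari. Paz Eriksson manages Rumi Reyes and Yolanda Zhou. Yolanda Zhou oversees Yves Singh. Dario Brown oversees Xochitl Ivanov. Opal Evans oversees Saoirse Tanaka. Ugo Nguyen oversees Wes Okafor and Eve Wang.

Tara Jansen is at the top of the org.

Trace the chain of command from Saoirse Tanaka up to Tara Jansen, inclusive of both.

Saoirse Tanaka reports to Opal Evans. Opal Evans reports to Tara Jansen. Tara Jansen is at the top.

Saoirse Tanaka -> Opal Evans -> Tara Jansen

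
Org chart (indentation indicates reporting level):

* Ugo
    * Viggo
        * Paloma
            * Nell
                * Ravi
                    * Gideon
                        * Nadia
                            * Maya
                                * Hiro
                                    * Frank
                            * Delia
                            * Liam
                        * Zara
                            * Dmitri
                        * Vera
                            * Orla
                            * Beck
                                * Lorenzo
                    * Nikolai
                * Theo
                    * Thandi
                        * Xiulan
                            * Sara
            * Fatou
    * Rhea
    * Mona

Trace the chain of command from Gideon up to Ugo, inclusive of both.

Gideon reports to Ravi. Ravi reports to Nell. Nell reports to Paloma. Paloma reports to Viggo. Viggo reports to Ugo. Ugo is at the top.

Gideon -> Ravi -> Nell -> Paloma -> Viggo -> Ugo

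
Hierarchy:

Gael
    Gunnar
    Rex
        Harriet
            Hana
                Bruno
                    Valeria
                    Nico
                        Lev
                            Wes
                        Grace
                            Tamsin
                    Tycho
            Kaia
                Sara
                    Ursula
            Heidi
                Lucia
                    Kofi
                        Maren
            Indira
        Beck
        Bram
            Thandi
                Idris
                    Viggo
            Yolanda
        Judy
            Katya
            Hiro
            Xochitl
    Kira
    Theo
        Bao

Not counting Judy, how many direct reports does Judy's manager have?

3

Judy reports to Rex. Rex's other direct reports are Harriet, Beck, Bram — 3 peers.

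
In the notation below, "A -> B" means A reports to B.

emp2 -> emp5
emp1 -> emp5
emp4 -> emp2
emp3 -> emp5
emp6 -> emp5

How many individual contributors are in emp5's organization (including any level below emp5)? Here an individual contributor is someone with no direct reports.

4

The people in emp5's organization with no one reporting to them are emp3, emp4, emp1, emp6. That is 4.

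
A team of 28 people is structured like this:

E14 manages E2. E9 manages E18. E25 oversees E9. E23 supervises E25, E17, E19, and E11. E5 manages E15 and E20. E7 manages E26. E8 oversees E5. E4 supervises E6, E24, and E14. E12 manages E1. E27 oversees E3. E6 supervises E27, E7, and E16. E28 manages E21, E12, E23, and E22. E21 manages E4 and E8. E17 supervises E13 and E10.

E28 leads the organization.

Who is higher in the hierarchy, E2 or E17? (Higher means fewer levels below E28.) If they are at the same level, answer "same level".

E2 is 4 levels below E28; E17 is 2. E17 is higher.

E17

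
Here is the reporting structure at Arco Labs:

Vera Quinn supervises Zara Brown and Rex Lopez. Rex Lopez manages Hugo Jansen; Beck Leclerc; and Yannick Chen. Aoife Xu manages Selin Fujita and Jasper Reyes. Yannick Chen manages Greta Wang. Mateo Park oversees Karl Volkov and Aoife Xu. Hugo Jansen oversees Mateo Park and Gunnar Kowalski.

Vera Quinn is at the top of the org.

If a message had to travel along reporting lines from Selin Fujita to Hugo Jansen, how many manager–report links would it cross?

Selin Fujita is in Hugo Jansen's organization: the chain from Selin Fujita up to Hugo Jansen is Selin Fujita → Aoife Xu → Mateo Park → Hugo Jansen, which is 3 links.

3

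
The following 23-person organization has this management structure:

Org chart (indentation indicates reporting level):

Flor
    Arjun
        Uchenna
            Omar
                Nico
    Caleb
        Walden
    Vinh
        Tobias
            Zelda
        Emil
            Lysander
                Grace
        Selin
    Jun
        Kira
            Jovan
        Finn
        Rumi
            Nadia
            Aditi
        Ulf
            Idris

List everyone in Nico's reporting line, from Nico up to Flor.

Nico -> Omar -> Uchenna -> Arjun -> Flor

Nico reports to Omar. Omar reports to Uchenna. Uchenna reports to Arjun. Arjun reports to Flor. Flor is at the top.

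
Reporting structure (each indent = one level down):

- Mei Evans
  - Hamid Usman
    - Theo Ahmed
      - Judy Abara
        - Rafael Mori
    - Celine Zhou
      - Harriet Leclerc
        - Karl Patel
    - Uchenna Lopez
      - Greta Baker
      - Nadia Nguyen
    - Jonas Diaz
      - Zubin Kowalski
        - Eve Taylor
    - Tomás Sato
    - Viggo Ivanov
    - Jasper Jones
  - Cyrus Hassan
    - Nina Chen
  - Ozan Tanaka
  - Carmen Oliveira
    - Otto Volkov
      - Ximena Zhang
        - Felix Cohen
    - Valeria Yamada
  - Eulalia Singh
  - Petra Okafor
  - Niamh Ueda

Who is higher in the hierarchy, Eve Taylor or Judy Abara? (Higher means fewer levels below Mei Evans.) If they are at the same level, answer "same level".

Eve Taylor is 4 levels below Mei Evans; Judy Abara is 3. Judy Abara is higher.

Judy Abara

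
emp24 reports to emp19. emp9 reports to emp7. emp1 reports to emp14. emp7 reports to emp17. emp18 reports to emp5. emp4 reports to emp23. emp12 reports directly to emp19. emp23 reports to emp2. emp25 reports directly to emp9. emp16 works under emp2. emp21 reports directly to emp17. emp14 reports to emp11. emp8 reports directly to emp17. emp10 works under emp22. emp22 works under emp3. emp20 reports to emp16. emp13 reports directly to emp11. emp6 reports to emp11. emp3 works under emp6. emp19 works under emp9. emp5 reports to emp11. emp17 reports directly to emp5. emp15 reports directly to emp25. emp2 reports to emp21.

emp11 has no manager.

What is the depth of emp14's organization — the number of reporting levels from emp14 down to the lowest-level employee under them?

The longest chain under emp14 runs emp14 → emp1, which is 1 level below emp14.

1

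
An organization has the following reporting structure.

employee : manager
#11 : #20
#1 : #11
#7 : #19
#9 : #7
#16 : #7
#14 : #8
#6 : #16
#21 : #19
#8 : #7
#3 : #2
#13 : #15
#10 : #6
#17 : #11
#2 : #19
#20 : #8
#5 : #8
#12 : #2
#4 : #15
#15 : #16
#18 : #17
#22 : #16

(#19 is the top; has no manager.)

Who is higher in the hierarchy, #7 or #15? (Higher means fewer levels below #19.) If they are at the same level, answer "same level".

#7 is 1 level below #19; #15 is 3. #7 is higher.

#7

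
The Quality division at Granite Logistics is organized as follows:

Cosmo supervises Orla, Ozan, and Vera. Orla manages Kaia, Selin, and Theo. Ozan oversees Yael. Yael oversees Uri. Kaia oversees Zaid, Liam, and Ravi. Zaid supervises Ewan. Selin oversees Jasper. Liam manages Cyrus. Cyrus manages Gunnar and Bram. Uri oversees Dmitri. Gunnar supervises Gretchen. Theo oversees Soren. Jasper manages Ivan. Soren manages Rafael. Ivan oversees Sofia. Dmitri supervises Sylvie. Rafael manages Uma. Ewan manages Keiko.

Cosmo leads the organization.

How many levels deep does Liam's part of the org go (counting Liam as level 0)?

3

The longest chain under Liam runs Liam → Cyrus → Gunnar → Gretchen, which is 3 levels below Liam.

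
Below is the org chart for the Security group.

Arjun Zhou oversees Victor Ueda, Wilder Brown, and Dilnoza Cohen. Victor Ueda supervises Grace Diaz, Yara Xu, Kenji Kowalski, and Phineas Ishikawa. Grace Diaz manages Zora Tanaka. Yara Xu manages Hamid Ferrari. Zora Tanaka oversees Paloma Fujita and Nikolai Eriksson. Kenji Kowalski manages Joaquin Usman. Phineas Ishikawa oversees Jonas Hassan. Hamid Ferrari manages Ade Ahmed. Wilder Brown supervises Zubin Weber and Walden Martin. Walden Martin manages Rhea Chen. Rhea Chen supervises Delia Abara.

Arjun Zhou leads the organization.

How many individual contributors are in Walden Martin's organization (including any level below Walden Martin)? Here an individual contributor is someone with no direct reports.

The only person in Walden Martin's organization with no one reporting to them is Delia Abara. That is 1.

1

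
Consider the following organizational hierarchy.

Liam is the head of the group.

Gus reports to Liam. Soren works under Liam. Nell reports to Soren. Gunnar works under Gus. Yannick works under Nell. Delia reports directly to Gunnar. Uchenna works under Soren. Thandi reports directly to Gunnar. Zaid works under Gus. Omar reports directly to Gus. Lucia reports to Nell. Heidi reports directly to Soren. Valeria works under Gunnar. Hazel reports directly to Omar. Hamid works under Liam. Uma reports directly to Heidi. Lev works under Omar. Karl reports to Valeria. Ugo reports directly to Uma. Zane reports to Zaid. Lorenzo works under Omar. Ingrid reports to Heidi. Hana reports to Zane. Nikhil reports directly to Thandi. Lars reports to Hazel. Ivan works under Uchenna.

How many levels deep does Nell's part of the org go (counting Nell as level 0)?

1

The longest chain under Nell runs Nell → Lucia, which is 1 level below Nell.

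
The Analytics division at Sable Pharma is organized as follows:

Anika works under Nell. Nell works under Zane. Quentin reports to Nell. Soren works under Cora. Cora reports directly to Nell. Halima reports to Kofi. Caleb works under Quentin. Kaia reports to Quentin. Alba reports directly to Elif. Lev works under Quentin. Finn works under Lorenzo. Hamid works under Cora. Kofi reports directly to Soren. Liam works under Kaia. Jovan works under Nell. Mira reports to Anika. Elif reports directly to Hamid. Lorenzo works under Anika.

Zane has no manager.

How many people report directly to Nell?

4

Nell directly manages Quentin, Cora, Jovan, Anika. That is 4 direct reports.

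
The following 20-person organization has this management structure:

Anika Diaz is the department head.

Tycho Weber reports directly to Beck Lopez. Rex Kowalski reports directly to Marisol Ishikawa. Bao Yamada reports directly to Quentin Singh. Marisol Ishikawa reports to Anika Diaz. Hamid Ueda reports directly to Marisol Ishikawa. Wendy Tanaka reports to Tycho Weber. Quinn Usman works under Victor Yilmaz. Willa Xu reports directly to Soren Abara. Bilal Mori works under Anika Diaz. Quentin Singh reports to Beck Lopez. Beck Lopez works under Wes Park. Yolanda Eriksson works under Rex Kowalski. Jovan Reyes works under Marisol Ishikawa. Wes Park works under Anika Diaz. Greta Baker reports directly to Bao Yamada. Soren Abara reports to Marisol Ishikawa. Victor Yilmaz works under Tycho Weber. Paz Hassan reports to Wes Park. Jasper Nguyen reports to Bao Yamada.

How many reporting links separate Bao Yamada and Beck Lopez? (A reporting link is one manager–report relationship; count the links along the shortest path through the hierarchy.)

2

Bao Yamada is in Beck Lopez's organization: the chain from Bao Yamada up to Beck Lopez is Bao Yamada → Quentin Singh → Beck Lopez, which is 2 links.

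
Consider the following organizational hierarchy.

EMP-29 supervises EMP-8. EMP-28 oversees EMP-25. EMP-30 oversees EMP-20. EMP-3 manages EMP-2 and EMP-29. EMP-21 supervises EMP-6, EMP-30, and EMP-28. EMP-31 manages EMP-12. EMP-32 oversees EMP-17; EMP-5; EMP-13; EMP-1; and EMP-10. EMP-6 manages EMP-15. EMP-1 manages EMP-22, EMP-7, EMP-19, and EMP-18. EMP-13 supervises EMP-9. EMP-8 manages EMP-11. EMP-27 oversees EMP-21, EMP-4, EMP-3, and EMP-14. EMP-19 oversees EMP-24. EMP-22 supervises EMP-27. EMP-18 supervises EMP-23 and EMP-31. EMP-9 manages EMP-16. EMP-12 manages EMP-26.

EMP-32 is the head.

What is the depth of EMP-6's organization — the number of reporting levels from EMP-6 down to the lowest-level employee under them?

The longest chain under EMP-6 runs EMP-6 → EMP-15, which is 1 level below EMP-6.

1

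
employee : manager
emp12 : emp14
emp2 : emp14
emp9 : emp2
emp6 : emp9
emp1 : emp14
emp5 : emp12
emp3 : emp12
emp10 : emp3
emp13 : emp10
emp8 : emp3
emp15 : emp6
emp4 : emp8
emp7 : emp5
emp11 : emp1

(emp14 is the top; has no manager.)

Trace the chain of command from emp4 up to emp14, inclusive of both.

emp4 -> emp8 -> emp3 -> emp12 -> emp14

emp4 reports to emp8. emp8 reports to emp3. emp3 reports to emp12. emp12 reports to emp14. emp14 is at the top.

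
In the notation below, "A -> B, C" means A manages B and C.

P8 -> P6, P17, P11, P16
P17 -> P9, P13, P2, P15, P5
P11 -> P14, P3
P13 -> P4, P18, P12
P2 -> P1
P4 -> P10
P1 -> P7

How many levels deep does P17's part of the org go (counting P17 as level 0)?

3

The longest chain under P17 runs P17 → P2 → P1 → P7, which is 3 levels below P17.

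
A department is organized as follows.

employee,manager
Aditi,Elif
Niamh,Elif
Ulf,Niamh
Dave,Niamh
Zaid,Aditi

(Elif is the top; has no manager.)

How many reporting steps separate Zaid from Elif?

Chain from Zaid up to Elif: Zaid → Aditi → Elif. That is 2 steps up, so Zaid is 2 levels below Elif.

2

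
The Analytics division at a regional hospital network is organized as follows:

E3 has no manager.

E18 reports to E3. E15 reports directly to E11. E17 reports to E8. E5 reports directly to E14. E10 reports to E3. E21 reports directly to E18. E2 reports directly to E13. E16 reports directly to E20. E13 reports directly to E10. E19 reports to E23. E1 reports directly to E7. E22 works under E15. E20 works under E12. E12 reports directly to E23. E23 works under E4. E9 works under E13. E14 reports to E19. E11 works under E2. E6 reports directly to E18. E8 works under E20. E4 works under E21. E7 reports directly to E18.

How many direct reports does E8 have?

1

E8 directly manages E17. That is 1 direct report.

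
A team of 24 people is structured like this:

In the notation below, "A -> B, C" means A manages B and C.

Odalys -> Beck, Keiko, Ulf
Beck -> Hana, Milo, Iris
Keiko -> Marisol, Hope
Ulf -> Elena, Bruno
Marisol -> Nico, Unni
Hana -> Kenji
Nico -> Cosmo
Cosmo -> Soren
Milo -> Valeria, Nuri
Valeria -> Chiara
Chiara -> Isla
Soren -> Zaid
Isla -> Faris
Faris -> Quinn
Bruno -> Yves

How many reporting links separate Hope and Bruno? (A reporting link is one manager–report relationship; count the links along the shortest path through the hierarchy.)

4

Hope is 2 levels below Odalys, and Bruno is 2 levels below Odalys (their lowest common manager). The shortest path runs up from Hope to Odalys and back down to Bruno: 2 + 2 = 4 links.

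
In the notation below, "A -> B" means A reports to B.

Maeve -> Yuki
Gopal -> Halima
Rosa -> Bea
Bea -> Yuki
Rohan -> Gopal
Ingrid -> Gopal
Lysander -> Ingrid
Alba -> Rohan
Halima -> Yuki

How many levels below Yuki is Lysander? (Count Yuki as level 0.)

Chain from Lysander up to Yuki: Lysander → Ingrid → Gopal → Halima → Yuki. That is 4 steps up, so Lysander is 4 levels below Yuki.

4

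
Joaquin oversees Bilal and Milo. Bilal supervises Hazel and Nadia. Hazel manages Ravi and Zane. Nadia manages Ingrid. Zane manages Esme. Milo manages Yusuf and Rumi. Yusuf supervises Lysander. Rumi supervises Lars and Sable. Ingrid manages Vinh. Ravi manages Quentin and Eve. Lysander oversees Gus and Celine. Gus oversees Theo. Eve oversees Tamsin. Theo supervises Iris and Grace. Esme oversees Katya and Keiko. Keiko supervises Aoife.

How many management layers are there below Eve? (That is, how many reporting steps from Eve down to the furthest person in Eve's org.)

The longest chain under Eve runs Eve → Tamsin, which is 1 level below Eve.

1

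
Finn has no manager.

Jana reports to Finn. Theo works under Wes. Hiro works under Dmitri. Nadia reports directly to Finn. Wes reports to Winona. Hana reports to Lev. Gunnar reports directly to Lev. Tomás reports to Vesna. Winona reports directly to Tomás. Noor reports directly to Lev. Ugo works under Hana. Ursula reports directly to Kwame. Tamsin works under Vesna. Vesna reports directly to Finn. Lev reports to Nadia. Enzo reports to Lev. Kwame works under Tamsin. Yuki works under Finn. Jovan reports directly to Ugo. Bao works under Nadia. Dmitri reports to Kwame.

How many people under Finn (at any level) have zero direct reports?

The people in Finn's organization with no one reporting to them are Jana, Yuki, Theo, Ursula, Hiro, Gunnar, Noor, Enzo, Jovan, Bao. That is 10.

10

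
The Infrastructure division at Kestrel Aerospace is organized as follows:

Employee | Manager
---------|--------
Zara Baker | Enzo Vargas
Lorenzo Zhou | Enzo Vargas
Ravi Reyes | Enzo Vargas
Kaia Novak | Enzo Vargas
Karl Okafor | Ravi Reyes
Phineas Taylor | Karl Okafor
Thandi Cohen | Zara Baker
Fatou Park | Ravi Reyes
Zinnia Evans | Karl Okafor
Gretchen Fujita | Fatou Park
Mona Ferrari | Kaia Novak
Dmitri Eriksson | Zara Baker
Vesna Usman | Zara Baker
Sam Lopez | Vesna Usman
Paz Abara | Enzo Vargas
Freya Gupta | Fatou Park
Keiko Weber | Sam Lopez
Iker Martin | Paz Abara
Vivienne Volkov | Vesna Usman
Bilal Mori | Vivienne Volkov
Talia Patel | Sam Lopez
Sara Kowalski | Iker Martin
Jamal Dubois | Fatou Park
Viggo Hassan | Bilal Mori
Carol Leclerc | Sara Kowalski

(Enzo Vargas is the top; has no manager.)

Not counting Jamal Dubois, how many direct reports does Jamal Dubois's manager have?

Jamal Dubois reports to Fatou Park. Fatou Park's other direct reports are Gretchen Fujita, Freya Gupta — 2 peers.

2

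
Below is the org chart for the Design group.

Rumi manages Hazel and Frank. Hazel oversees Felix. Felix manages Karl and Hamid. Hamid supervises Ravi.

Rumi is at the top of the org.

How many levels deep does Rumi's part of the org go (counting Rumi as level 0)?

The longest chain under Rumi runs Rumi → Hazel → Felix → Hamid → Ravi, which is 4 levels below Rumi.

4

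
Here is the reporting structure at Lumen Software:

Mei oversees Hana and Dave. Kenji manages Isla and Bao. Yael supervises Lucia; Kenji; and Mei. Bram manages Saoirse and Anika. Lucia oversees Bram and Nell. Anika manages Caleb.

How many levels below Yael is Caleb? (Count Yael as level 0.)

4

Chain from Caleb up to Yael: Caleb → Anika → Bram → Lucia → Yael. That is 4 steps up, so Caleb is 4 levels below Yael.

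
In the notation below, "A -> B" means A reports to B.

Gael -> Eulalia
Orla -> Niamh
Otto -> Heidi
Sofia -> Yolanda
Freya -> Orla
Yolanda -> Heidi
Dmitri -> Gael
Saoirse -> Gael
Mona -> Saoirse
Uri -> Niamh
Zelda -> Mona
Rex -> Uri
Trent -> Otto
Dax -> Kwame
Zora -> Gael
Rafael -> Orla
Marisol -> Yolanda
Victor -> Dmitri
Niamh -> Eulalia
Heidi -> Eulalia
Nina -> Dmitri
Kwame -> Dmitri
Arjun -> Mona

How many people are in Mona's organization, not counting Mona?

2

Mona directly manages Arjun, Zelda. Arjun has no reports. Zelda has no reports. So Mona's organization is 2 direct reports plus everyone under them: 1 + 1 = 2.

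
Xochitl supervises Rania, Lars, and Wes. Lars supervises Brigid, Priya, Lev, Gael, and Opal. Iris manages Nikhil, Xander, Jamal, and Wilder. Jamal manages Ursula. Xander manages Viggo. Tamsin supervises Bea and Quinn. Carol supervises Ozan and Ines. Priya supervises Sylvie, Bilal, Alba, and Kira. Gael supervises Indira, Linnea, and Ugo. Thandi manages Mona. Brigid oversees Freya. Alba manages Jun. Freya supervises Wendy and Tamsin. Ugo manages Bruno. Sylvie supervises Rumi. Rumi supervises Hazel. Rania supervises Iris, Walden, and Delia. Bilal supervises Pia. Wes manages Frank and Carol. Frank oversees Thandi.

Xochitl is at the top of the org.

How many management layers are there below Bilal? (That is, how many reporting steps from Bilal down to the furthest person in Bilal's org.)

1

The longest chain under Bilal runs Bilal → Pia, which is 1 level below Bilal.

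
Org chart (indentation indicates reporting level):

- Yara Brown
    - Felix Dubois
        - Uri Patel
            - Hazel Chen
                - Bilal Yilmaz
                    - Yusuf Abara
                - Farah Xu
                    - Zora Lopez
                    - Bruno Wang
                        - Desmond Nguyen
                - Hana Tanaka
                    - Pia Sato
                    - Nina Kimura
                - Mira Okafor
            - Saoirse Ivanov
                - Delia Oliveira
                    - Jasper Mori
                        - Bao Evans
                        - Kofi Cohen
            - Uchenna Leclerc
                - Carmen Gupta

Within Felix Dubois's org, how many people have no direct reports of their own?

The people in Felix Dubois's organization with no one reporting to them are Carmen Gupta, Kofi Cohen, Bao Evans, Mira Okafor, Nina Kimura, Pia Sato, Desmond Nguyen, Zora Lopez, Yusuf Abara. That is 9.

9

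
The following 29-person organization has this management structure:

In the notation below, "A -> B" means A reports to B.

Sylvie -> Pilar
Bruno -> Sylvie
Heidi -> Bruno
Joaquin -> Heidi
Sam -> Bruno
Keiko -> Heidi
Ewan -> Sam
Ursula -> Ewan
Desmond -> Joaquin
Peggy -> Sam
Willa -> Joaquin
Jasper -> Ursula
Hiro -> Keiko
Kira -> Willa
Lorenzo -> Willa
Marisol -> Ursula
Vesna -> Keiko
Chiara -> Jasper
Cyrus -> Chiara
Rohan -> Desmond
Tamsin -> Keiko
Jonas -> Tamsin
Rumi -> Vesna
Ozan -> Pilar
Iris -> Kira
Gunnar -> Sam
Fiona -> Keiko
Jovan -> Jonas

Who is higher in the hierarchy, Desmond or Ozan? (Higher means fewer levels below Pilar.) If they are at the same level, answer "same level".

Desmond is 5 levels below Pilar; Ozan is 1. Ozan is higher.

Ozan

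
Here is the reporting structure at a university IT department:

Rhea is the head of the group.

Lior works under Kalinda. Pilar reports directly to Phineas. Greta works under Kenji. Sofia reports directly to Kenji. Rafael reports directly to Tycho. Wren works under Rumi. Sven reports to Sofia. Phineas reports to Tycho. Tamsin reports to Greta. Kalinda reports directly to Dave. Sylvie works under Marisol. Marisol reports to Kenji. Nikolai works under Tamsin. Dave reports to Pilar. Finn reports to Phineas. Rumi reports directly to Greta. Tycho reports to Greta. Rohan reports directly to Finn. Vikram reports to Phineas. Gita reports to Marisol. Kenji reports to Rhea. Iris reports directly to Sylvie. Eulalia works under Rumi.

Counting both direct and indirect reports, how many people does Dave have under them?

2

Dave directly manages Kalinda. Under Kalinda: Lior (1). That's 2 in total.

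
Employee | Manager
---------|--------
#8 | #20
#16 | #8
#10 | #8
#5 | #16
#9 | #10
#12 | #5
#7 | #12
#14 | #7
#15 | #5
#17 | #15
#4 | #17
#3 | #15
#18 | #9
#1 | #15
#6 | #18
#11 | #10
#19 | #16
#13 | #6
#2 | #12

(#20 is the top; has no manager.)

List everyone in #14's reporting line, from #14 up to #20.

#14 reports to #7. #7 reports to #12. #12 reports to #5. #5 reports to #16. #16 reports to #8. #8 reports to #20. #20 is at the top.

#14 -> #7 -> #12 -> #5 -> #16 -> #8 -> #20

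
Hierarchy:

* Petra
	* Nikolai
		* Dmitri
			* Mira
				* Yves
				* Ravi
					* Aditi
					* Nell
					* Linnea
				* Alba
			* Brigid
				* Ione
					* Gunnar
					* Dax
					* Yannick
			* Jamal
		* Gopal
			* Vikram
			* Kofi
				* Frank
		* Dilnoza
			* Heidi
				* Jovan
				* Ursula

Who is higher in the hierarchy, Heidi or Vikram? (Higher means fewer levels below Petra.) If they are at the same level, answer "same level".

Both Heidi and Vikram are 3 levels below Petra.

same level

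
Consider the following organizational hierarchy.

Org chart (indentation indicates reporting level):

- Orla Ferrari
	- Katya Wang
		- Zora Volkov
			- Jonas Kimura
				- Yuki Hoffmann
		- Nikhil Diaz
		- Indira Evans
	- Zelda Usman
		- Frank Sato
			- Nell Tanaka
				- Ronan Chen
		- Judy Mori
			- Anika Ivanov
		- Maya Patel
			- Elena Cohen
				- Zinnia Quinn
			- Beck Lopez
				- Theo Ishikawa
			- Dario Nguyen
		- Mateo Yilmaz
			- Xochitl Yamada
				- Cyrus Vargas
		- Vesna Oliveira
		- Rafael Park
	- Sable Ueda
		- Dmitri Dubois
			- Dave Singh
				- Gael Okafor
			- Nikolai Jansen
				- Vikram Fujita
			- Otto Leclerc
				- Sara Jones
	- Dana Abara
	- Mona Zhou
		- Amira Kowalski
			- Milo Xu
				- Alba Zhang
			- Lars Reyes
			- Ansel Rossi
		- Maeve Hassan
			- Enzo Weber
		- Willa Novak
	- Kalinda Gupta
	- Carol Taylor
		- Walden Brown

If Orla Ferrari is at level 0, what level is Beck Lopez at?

3

Chain from Beck Lopez up to Orla Ferrari: Beck Lopez → Maya Patel → Zelda Usman → Orla Ferrari. That is 3 steps up, so Beck Lopez is 3 levels below Orla Ferrari.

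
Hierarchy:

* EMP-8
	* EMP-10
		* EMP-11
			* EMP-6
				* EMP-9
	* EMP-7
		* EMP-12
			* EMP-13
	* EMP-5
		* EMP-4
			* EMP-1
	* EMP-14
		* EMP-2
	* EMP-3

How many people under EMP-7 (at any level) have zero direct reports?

1

The only person in EMP-7's organization with no one reporting to them is EMP-13. That is 1.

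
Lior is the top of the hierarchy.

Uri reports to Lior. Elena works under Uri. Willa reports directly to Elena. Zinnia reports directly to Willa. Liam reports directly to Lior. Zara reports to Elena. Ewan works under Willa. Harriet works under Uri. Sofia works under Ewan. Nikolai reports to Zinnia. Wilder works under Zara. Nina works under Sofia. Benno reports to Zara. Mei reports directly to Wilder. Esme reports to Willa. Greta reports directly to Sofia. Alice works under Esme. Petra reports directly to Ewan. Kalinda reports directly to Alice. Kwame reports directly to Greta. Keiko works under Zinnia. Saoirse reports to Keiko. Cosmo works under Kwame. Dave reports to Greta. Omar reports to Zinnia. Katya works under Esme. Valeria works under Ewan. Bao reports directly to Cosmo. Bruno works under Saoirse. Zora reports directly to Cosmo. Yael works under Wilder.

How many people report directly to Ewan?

3

Ewan directly manages Sofia, Petra, Valeria. That is 3 direct reports.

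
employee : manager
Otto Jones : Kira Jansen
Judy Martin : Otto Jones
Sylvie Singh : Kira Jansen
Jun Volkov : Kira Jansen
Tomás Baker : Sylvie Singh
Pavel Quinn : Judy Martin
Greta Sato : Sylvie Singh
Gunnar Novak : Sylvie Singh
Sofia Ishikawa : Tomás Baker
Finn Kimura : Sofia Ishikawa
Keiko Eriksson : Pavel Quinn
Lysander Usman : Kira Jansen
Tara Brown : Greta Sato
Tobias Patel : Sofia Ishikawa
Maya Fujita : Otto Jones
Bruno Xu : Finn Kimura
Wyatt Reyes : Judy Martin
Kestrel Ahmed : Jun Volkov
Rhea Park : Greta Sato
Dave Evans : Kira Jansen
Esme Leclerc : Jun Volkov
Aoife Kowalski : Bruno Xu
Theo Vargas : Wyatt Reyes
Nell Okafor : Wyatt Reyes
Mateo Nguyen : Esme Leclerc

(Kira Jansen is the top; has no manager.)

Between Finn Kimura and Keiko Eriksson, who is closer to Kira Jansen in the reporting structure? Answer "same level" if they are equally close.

Both Finn Kimura and Keiko Eriksson are 4 levels below Kira Jansen.

same level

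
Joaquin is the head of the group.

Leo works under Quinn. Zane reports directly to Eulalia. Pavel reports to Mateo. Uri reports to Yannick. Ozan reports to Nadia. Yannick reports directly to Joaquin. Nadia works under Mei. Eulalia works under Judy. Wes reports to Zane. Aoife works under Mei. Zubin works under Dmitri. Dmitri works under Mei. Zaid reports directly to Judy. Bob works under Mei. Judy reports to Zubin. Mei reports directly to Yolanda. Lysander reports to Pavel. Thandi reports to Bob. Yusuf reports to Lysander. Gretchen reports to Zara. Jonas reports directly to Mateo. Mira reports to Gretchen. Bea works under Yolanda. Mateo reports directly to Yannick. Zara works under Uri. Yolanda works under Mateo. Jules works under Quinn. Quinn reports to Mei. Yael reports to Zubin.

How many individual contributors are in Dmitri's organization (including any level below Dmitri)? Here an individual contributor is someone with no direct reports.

The people in Dmitri's organization with no one reporting to them are Yael, Zaid, Wes. That is 3.

3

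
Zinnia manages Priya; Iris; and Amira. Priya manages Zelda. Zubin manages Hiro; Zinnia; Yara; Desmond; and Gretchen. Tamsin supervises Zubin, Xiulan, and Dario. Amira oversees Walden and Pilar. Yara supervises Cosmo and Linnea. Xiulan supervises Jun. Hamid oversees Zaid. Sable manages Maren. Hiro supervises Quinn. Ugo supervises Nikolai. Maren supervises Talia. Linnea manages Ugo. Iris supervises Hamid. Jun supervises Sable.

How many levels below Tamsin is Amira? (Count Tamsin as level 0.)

3

Chain from Amira up to Tamsin: Amira → Zinnia → Zubin → Tamsin. That is 3 steps up, so Amira is 3 levels below Tamsin.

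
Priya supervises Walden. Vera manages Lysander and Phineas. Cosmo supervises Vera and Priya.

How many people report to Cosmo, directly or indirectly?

Cosmo directly manages Vera, Priya. Under Vera: Phineas, Lysander (2). Under Priya: Walden (1). So Cosmo's organization is 2 direct reports plus everyone under them: 3 + 2 = 5.

5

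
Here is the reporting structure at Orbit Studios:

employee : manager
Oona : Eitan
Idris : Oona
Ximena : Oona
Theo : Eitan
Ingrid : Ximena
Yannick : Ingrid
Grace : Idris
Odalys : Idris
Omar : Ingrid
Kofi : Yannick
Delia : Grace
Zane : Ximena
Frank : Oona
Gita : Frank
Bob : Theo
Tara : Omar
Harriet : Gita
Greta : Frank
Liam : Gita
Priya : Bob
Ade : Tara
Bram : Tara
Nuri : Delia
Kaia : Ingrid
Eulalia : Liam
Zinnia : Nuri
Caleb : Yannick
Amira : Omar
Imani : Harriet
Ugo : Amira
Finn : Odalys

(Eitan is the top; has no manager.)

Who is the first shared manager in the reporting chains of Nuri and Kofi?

Oona

Nuri's chain of managers is Delia, Grace, Idris, Oona, Eitan. Kofi's chain of managers is Yannick, Ingrid, Ximena, Oona, Eitan. The first manager that appears in both chains is Oona.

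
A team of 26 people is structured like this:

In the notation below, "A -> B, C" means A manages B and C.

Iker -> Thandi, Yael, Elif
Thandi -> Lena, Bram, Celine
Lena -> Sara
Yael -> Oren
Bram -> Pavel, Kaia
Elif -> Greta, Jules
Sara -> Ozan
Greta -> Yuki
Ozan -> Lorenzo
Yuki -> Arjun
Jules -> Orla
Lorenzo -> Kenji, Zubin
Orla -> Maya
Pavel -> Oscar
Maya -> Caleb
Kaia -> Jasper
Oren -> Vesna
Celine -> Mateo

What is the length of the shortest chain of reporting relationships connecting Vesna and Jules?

Vesna is 3 levels below Iker, and Jules is 2 levels below Iker (their lowest common manager). The shortest path runs up from Vesna to Iker and back down to Jules: 3 + 2 = 5 links.

5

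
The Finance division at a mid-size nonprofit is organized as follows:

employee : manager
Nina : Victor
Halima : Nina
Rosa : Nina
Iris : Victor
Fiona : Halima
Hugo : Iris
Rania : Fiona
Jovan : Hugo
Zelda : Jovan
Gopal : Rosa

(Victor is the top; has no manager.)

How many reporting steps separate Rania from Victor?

4

Chain from Rania up to Victor: Rania → Fiona → Halima → Nina → Victor. That is 4 steps up, so Rania is 4 levels below Victor.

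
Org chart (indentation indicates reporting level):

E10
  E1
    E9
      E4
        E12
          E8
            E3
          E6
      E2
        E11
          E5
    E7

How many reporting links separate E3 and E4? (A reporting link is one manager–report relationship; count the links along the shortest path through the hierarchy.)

3

E3 is in E4's organization: the chain from E3 up to E4 is E3 → E8 → E12 → E4, which is 3 links.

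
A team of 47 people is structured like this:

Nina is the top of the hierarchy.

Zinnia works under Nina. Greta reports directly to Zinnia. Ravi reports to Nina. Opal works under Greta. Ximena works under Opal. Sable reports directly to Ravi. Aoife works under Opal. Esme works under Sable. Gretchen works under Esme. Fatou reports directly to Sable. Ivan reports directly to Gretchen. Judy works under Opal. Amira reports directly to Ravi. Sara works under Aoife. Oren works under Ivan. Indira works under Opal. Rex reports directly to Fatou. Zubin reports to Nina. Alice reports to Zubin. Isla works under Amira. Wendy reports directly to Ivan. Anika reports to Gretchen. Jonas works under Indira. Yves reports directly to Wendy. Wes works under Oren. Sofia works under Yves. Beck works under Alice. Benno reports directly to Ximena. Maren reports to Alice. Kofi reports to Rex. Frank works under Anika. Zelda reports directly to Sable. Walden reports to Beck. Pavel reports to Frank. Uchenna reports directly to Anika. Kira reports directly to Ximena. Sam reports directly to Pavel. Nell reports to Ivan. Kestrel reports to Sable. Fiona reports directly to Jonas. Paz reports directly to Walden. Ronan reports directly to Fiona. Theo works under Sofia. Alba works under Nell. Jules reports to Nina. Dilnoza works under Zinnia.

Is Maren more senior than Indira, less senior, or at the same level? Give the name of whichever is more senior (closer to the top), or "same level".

Maren

Maren is 3 levels below Nina; Indira is 4. Maren is higher.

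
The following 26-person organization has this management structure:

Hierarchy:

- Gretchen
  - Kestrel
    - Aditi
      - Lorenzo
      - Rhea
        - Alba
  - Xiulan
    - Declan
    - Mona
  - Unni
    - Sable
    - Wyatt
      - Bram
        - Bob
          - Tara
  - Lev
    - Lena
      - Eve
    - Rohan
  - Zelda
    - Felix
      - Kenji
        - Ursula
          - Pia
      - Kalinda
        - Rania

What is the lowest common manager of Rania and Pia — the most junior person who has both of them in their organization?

Rania's chain of managers is Kalinda, Felix, Zelda, Gretchen. Pia's chain of managers is Ursula, Kenji, Felix, Zelda, Gretchen. The first manager that appears in both chains is Felix.

Felix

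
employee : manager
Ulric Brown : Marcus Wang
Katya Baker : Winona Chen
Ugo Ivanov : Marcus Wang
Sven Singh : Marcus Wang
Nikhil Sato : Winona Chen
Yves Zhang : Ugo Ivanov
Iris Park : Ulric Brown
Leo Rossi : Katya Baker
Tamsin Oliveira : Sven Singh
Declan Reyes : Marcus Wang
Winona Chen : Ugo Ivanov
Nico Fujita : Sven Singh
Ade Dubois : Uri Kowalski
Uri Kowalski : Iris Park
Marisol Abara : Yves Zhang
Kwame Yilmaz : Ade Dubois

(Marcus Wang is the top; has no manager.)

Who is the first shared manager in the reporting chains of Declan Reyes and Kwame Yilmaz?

Declan Reyes's chain of managers is Marcus Wang. Kwame Yilmaz's chain of managers is Ade Dubois, Uri Kowalski, Iris Park, Ulric Brown, Marcus Wang. The first manager that appears in both chains is Marcus Wang.

Marcus Wang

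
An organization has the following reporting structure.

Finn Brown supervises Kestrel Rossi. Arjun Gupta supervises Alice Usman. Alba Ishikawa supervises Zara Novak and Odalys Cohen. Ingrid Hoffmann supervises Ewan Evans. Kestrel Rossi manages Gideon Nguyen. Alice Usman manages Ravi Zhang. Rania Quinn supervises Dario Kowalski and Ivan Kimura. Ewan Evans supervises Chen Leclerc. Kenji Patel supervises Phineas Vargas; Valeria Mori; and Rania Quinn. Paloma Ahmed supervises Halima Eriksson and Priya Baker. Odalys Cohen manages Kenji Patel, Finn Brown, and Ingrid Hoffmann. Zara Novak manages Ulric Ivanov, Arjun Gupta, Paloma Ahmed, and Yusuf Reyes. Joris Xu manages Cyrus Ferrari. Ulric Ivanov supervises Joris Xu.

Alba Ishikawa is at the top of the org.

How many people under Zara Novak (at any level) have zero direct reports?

5

The people in Zara Novak's organization with no one reporting to them are Yusuf Reyes, Halima Eriksson, Priya Baker, Ravi Zhang, Cyrus Ferrari. That is 5.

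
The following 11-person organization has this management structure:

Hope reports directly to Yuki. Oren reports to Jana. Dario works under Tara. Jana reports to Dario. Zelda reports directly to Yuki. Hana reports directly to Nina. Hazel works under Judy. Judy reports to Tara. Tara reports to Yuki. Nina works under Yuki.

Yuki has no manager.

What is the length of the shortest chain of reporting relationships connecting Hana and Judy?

Hana is 2 levels below Yuki, and Judy is 2 levels below Yuki (their lowest common manager). The shortest path runs up from Hana to Yuki and back down to Judy: 2 + 2 = 4 links.

4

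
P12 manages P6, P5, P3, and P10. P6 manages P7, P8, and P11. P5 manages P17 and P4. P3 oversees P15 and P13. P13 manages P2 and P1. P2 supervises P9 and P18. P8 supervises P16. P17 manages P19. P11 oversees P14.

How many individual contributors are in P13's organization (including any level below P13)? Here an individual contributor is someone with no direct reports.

3

The people in P13's organization with no one reporting to them are P1, P18, P9. That is 3.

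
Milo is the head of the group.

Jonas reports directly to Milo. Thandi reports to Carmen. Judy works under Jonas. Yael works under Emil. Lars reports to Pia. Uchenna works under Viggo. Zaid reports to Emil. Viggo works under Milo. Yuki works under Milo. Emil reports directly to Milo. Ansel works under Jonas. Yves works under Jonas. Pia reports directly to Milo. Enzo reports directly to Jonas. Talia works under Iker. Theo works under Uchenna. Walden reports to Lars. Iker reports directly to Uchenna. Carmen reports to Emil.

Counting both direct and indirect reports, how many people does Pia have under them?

Pia directly manages Lars. Under Lars: Walden (1). That's 2 in total.

2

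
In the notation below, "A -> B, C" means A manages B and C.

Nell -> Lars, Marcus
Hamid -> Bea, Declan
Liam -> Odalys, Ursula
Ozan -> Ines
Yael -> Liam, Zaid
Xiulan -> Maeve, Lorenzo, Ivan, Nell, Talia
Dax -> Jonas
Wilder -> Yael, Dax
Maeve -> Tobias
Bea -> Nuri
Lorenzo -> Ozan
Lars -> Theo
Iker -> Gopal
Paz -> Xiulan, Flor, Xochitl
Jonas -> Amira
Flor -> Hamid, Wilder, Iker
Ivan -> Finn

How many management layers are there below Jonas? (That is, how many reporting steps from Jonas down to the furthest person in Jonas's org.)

1

The longest chain under Jonas runs Jonas → Amira, which is 1 level below Jonas.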